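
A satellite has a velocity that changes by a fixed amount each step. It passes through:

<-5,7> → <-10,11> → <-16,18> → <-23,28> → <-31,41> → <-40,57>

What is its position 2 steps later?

<-61,98>

Successive displacements: <-5,+4>, <-6,+7>, <-7,+10>, <-8,+13>, <-9,+16> — each changes by <-1,+3>.
step 6: <-40,57> + <-10,+19> → <-50,76>
step 7: <-50,76> + <-11,+22> → <-61,98>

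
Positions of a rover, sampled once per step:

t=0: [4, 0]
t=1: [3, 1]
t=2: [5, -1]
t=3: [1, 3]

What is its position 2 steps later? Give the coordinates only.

[-7, 11]

The jumps are [-1, +1], [+2, -2], [-4, +4] — a geometric progression with ratio -2.
step 4: [1, 3] + [+8, -8] → [9, -5]
step 5: [9, -5] + [-16, +16] → [-7, 11]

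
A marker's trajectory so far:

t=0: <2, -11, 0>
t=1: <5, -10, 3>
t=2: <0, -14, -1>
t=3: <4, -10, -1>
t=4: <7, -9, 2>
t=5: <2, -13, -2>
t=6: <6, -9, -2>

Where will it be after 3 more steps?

<8, -8, -3>

Differencing gives <+3, +1, +3>, <-5, -4, -4>, <+4, +4, +0>, <+3, +1, +3>, <-5, -4, -4>, <+4, +4, +0>. This is the pattern <+3, +1, +3>, <-5, -4, -4>, <+4, +4, +0> repeated.
step 7: apply <+3, +1, +3> → <9, -8, 1>
step 8: apply <-5, -4, -4> → <4, -12, -3>
step 9: apply <+4, +4, +0> → <8, -8, -3>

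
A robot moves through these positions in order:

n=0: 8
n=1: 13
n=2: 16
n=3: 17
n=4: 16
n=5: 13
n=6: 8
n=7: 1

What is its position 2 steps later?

Taking differences between consecutive positions: +5, +3, +1, -1, -3, -5, -7. These grow by -2 each step.
step 8: 1 − 9 → -8
step 9: -8 − 11 → -19

-19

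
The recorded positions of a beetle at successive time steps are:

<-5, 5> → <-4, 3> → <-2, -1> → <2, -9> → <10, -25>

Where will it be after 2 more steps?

<58, -121>

Step-to-step displacements: <+1, -2>, <+2, -4>, <+4, -8>, <+8, -16>; each is 2× the previous.
step 5: <10, -25> + <+16, -32> → <26, -57>
step 6: <26, -57> + <+32, -64> → <58, -121>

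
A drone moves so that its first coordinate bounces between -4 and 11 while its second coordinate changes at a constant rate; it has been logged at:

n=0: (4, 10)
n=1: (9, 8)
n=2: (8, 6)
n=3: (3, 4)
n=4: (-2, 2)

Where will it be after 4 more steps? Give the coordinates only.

(8, -6)

The first coordinate travels 5 per step and bounces off the walls at -4 and 11.
  step 5: -2 → -1
  step 6: -1 → 4
  step 7: 4 → 9
  step 8: 9 → 8
The second coordinate changes by -2 each step: at step 8 it is -6.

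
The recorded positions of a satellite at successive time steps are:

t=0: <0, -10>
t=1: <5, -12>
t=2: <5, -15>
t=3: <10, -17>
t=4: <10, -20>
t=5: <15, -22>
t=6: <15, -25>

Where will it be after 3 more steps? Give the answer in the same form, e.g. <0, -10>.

<25, -32>

The moves between consecutive positions are <+5, -2>, <+0, -3>, <+5, -2>, <+0, -3>, <+5, -2>, <+0, -3>; they repeat the 2-cycle [<+5, -2>, <+0, -3>].
step 7: apply <+5, -2> → <20, -27>
step 8: apply <+0, -3> → <20, -30>
step 9: apply <+5, -2> → <25, -32>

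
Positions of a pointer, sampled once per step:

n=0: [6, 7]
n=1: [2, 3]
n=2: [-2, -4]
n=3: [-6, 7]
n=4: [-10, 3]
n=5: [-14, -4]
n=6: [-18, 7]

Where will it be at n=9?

[-30, 7]

The first coordinate changes by -4 each step, so at step 9 it is 6 + 9·(-4) = -30.
The second coordinate repeats the cycle [7, 3, -4] with period 3; step 9 mod 3 = 0, giving 7.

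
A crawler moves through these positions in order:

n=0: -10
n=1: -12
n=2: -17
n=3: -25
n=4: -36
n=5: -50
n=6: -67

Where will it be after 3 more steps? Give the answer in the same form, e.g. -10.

Successive displacements: -2, -5, -8, -11, -14, -17 — each changes by -3.
step 7: -67 − 20 → -87
step 8: -87 − 23 → -110
step 9: -110 − 26 → -136

-136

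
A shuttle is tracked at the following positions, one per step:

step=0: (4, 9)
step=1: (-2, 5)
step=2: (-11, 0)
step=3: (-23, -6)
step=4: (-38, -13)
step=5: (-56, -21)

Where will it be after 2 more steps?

Successive displacements: (-6, -4), (-9, -5), (-12, -6), (-15, -7), (-18, -8) — each changes by (-3, -1).
step 6: (-56, -21) + (-21, -9) → (-77, -30)
step 7: (-77, -30) + (-24, -10) → (-101, -40)

(-101, -40)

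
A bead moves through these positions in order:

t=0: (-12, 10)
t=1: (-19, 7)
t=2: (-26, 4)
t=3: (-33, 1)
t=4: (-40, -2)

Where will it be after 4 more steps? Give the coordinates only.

(-68, -14)

Each step adds (-7, -3) to the position.
step 5: (-40, -2) + (-7, -3) → (-47, -5)
step 6: (-47, -5) + (-7, -3) → (-54, -8)
step 7: (-54, -8) + (-7, -3) → (-61, -11)
step 8: (-61, -11) + (-7, -3) → (-68, -14)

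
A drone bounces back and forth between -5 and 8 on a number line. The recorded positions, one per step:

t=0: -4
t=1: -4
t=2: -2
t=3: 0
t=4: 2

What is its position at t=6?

6

The value reflects between -5 and 8, moving 2 per step.
  step 5: 2 → 4
  step 6: 4 → 6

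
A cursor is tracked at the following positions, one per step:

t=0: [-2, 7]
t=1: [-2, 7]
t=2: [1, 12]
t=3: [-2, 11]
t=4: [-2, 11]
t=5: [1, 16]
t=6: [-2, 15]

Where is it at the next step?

Differencing gives [+0, +0], [+3, +5], [-3, -1], [+0, +0], [+3, +5], [-3, -1]. This is the pattern [+0, +0], [+3, +5], [-3, -1] repeated.
step 7: apply [+0, +0] → [-2, 15]

[-2, 15]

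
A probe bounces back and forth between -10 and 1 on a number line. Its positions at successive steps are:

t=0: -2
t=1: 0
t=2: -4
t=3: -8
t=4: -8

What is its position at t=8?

The value reflects between -10 and 1, moving 4 per step.
  step 5: -8 → -4
  step 6: -4 → 0
  step 7: 0 → -2
  step 8: -2 → -6

-6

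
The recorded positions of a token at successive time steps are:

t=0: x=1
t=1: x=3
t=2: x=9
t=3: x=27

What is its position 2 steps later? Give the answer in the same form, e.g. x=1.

x=243

Consecutive displacements +2, +6, +18 scale by a factor of 3 each step.
step 4: 27 + 54 → x=81
step 5: 81 + 162 → x=243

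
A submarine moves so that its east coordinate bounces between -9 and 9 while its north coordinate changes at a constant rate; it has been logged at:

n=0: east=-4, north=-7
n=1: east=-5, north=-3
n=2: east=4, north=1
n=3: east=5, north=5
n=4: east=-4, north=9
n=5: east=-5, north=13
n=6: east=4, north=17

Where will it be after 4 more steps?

east=4, north=33

The east coordinate travels 9 per step and bounces off the walls at -9 and 9.
  step 7: 4 → 5
  step 8: 5 → -4
  step 9: -4 → -5
  step 10: -5 → 4
The north coordinate changes by +4 each step: at step 10 it is 33.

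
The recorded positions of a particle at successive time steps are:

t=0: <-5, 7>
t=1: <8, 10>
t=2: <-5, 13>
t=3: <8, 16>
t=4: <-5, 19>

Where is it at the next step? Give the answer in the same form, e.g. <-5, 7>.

The first coordinate repeats the cycle [-5, 8] with period 2; step 5 mod 2 = 1, giving 8.
The second coordinate changes by +3 each step, so at step 5 it is 7 + 5·(3) = 22.

<8, 22>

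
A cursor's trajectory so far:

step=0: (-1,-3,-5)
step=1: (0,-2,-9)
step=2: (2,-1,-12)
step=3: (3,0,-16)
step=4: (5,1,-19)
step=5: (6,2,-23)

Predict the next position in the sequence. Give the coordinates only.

(8,3,-26)

Differencing gives (+1,+1,-4), (+2,+1,-3), (+1,+1,-4), (+2,+1,-3), (+1,+1,-4). This is the pattern (+1,+1,-4), (+2,+1,-3) repeated.
step 6: apply (+2,+1,-3) → (8,3,-26)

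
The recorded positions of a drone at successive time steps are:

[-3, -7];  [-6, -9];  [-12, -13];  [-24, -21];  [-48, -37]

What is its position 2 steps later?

[-192, -133]

The jumps are [-3, -2], [-6, -4], [-12, -8], [-24, -16] — a geometric progression with ratio 2.
step 5: [-48, -37] + [-48, -32] → [-96, -69]
step 6: [-96, -69] + [-96, -64] → [-192, -133]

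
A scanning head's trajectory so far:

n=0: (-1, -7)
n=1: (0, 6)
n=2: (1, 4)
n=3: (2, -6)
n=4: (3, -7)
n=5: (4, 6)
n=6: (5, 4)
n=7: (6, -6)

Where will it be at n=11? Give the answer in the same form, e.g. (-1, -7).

First: linear, +1 per step → 10 at step 11.
Second: cycles through -7, 6, 4, -6 every 4 steps. Step 11 lands at position 3 of the cycle → -6.

(10, -6)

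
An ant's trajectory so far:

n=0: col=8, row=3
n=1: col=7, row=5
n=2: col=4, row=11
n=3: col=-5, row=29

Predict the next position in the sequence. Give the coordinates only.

col=-32, row=83

The jumps are (-1,+2), (-3,+6), (-9,+18) — a geometric progression with ratio 3.
step 4: col=-5, row=29 + (-27,+54) → col=-32, row=83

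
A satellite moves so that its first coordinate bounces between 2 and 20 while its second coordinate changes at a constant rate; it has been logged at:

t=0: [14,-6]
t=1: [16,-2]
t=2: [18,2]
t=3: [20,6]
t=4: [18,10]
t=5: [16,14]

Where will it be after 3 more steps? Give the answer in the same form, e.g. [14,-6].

[10,26]

The first coordinate reflects between 2 and 20, moving 2 per step.
  step 6: 16 → 14
  step 7: 14 → 12
  step 8: 12 → 10
The second coordinate changes by +4 each step: at step 8 it is 26.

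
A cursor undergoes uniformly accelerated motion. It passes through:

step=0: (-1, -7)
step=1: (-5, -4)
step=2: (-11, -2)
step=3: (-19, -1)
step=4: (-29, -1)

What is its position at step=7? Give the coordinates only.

(-71, -7)

First differences are (-4, +3), (-6, +2), (-8, +1), (-10, +0); their common second difference is (-2, -1) (constant acceleration).
step 5: (-29, -1) + (-12, -1) → (-41, -2)
step 6: (-41, -2) + (-14, -2) → (-55, -4)
step 7: (-55, -4) + (-16, -3) → (-71, -7)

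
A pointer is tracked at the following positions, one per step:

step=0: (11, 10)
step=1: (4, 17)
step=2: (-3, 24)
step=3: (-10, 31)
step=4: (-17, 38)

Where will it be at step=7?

Each step adds (-7, +7) to the position.
step 5: (-17, 38) + (-7, +7) → (-24, 45)
step 6: (-24, 45) + (-7, +7) → (-31, 52)
step 7: (-31, 52) + (-7, +7) → (-38, 59)

(-38, 59)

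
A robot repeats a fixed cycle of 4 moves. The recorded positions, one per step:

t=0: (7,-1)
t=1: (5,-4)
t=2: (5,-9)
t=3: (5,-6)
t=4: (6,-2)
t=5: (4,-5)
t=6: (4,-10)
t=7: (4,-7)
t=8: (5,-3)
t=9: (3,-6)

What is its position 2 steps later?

(3,-8)

Differencing gives (-2,-3), (+0,-5), (+0,+3), (+1,+4), (-2,-3), (+0,-5), (+0,+3), (+1,+4), (-2,-3). This is the pattern (-2,-3), (+0,-5), (+0,+3), (+1,+4) repeated.
step 10: apply (+0,-5) → (3,-11)
step 11: apply (+0,+3) → (3,-8)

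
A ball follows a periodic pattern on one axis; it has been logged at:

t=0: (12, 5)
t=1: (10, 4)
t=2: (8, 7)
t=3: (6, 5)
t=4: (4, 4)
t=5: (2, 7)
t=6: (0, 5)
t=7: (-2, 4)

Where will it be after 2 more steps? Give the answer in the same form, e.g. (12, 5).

(-6, 5)

First: linear, -2 per step → -6 at step 9.
Second: cycles through 5, 4, 7 every 3 steps. Step 9 lands at position 0 of the cycle → 5.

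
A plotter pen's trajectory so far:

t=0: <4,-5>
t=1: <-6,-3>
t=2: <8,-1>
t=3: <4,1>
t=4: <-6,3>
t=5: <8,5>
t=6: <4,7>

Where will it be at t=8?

First: cycles through 4, -6, 8 every 3 steps. Step 8 lands at position 2 of the cycle → 8.
Second: linear, +2 per step → 11 at step 8.

<8,11>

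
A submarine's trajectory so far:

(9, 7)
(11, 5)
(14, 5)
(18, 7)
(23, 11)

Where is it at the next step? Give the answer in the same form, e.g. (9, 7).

(29, 17)

Successive displacements: (+2, -2), (+3, +0), (+4, +2), (+5, +4) — each changes by (+1, +2).
step 5: (23, 11) + (+6, +6) → (29, 17)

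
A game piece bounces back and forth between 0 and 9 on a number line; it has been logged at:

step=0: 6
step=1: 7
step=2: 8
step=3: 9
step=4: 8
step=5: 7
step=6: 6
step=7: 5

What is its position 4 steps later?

The value reflects between 0 and 9, moving 1 per step.
  step 8: 5 → 4
  step 9: 4 → 3
  step 10: 3 → 2
  step 11: 2 → 1

1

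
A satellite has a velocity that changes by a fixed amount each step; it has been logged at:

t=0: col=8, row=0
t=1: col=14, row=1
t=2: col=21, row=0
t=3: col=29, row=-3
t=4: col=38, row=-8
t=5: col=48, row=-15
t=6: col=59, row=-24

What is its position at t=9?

col=98, row=-63

First differences are (+6, +1), (+7, -1), (+8, -3), (+9, -5), (+10, -7), (+11, -9); their common second difference is (+1, -2) (constant acceleration).
step 7: col=59, row=-24 + (+12, -11) → col=71, row=-35
step 8: col=71, row=-35 + (+13, -13) → col=84, row=-48
step 9: col=84, row=-48 + (+14, -15) → col=98, row=-63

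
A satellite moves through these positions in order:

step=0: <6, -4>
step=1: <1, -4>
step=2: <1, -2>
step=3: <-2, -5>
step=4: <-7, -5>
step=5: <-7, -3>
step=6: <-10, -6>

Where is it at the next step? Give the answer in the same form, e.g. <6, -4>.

The moves between consecutive positions are <-5, +0>, <+0, +2>, <-3, -3>, <-5, +0>, <+0, +2>, <-3, -3>; they repeat the 3-cycle [<-5, +0>, <+0, +2>, <-3, -3>].
step 7: apply <-5, +0> → <-15, -6>

<-15, -6>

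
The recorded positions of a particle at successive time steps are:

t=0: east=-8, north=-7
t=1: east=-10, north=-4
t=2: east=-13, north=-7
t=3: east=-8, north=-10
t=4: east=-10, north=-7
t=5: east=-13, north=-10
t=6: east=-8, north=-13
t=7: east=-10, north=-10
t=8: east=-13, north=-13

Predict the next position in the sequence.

Differencing gives (-2,+3), (-3,-3), (+5,-3), (-2,+3), (-3,-3), (+5,-3), (-2,+3), (-3,-3). This is the pattern (-2,+3), (-3,-3), (+5,-3) repeated.
step 9: apply (+5,-3) → east=-8, north=-16

east=-8, north=-16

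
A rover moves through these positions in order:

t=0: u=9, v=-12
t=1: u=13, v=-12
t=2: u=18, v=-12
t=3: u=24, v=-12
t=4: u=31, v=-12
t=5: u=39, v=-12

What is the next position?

First differences are (+4,+0), (+5,+0), (+6,+0), (+7,+0), (+8,+0); their common second difference is (+1,+0) (constant acceleration).
step 6: u=39, v=-12 + (+9,+0) → u=48, v=-12

u=48, v=-12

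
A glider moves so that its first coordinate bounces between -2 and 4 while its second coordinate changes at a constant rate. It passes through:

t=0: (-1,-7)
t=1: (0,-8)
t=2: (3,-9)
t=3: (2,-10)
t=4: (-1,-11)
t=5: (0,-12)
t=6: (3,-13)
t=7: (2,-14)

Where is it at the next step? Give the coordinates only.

(-1,-15)

The first coordinate reflects between -2 and 4, moving 3 per step.
  step 8: 2 → -1
The second coordinate changes by -1 each step: at step 8 it is -15.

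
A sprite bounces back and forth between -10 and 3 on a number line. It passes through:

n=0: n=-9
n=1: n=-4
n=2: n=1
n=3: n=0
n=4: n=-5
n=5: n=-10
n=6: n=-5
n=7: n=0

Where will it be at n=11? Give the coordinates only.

n=-6

The value travels 5 per step and bounces off the walls at -10 and 3.
  step 8: 0 → 1
  step 9: 1 → -4
  step 10: -4 → -9
  step 11: -9 → -6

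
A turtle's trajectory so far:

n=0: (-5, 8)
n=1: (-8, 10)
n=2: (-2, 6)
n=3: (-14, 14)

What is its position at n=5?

(-38, 30)

Consecutive displacements (-3, +2), (+6, -4), (-12, +8) scale by a factor of -2 each step.
step 4: (-14, 14) + (+24, -16) → (10, -2)
step 5: (10, -2) + (-48, +32) → (-38, 30)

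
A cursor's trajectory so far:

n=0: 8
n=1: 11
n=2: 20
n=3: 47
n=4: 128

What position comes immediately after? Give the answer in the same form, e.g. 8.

The jumps are +3, +9, +27, +81 — a geometric progression with ratio 3.
step 5: 128 + 243 → 371

371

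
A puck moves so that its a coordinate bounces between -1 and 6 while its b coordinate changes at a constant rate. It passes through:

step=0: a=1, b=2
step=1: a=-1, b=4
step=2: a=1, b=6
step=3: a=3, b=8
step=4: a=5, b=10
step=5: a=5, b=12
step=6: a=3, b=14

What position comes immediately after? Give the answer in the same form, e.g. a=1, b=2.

The a coordinate reflects between -1 and 6, moving 2 per step.
  step 7: 3 → 1
The b coordinate changes by +2 each step: at step 7 it is 16.

a=1, b=16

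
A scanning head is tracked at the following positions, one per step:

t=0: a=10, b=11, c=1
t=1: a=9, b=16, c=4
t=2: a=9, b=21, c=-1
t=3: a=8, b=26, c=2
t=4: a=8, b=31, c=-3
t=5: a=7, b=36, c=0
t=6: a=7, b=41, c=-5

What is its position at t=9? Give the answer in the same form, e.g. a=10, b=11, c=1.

The moves between consecutive positions are (-1, +5, +3), (+0, +5, -5), (-1, +5, +3), (+0, +5, -5), (-1, +5, +3), (+0, +5, -5); they repeat the 2-cycle [(-1, +5, +3), (+0, +5, -5)].
step 7: apply (-1, +5, +3) → a=6, b=46, c=-2
step 8: apply (+0, +5, -5) → a=6, b=51, c=-7
step 9: apply (-1, +5, +3) → a=5, b=56, c=-4

a=5, b=56, c=-4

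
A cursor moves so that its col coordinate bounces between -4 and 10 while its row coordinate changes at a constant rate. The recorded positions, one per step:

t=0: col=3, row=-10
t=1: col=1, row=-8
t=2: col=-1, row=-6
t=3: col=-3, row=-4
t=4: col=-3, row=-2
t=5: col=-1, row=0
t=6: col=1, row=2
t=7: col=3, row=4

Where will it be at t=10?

The col coordinate travels 2 per step and bounces off the walls at -4 and 10.
  step 8: 3 → 5
  step 9: 5 → 7
  step 10: 7 → 9
The row coordinate changes by +2 each step: at step 10 it is 10.

col=9, row=10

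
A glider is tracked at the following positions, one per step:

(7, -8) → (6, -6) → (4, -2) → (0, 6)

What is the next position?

Step-to-step displacements: (-1, +2), (-2, +4), (-4, +8); each is 2× the previous.
step 4: (0, 6) + (-8, +16) → (-8, 22)

(-8, 22)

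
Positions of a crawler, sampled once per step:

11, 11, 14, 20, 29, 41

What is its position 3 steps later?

Successive displacements: +0, +3, +6, +9, +12 — each changes by +3.
step 6: 41 + 15 → 56
step 7: 56 + 18 → 74
step 8: 74 + 21 → 95

95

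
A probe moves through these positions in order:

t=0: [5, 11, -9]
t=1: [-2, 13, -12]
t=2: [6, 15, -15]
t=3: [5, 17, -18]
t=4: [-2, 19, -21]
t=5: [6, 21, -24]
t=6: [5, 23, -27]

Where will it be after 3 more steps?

[5, 29, -36]

The first coordinate repeats the cycle [5, -2, 6] with period 3; step 9 mod 3 = 0, giving 5.
The second coordinate changes by +2 each step, so at step 9 it is 11 + 9·(2) = 29.
The third coordinate changes by -3 each step, so at step 9 it is -9 + 9·(-3) = -36.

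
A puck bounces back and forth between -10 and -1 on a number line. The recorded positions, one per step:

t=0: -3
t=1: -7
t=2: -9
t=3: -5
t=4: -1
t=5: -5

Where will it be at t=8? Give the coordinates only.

-3

The value reflects between -10 and -1, moving 4 per step.
  step 6: -5 → -9
  step 7: -9 → -7
  step 8: -7 → -3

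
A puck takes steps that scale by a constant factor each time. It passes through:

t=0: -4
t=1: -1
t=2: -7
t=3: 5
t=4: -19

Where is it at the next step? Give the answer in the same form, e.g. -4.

29

Consecutive displacements +3, -6, +12, -24 scale by a factor of -2 each step.
step 5: -19 + 48 → 29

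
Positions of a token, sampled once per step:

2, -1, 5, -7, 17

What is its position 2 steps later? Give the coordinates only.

65

The jumps are -3, +6, -12, +24 — a geometric progression with ratio -2.
step 5: 17 − 48 → -31
step 6: -31 + 96 → 65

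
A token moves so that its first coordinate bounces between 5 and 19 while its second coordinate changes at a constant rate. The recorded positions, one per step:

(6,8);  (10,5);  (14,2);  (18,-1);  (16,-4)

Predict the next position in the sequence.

The first coordinate reflects between 5 and 19, moving 4 per step.
  step 5: 16 → 12
The second coordinate changes by -3 each step: at step 5 it is -7.

(12,-7)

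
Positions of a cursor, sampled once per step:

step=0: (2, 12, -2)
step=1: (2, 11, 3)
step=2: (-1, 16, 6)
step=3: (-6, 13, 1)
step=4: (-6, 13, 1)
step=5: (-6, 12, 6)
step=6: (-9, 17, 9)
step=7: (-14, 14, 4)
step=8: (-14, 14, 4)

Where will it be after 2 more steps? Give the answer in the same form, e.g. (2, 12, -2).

(-17, 18, 12)

Differencing gives (+0, -1, +5), (-3, +5, +3), (-5, -3, -5), (+0, +0, +0), (+0, -1, +5), (-3, +5, +3), (-5, -3, -5), (+0, +0, +0). This is the pattern (+0, -1, +5), (-3, +5, +3), (-5, -3, -5), (+0, +0, +0) repeated.
step 9: apply (+0, -1, +5) → (-14, 13, 9)
step 10: apply (-3, +5, +3) → (-17, 18, 12)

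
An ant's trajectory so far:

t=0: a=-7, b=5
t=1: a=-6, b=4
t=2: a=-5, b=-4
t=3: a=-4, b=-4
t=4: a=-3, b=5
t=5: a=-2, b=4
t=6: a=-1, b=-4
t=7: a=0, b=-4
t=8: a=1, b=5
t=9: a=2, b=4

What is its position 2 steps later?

a=4, b=-4

A: linear, +1 per step → 4 at step 11.
B: cycles through 5, 4, -4, -4 every 4 steps. Step 11 lands at position 3 of the cycle → -4.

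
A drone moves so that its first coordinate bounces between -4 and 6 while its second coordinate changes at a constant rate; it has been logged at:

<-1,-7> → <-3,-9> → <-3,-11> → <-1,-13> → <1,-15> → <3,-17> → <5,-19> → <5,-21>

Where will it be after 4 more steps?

The first coordinate reflects between -4 and 6, moving 2 per step.
  step 8: 5 → 3
  step 9: 3 → 1
  step 10: 1 → -1
  step 11: -1 → -3
The second coordinate changes by -2 each step: at step 11 it is -29.

<-3,-29>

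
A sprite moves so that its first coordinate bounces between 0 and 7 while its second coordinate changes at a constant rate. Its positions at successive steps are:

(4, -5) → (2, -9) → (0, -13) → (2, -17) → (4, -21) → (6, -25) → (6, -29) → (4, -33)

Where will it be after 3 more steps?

(2, -45)

The first coordinate reflects between 0 and 7, moving 2 per step.
  step 8: 4 → 2
  step 9: 2 → 0
  step 10: 0 → 2
The second coordinate changes by -4 each step: at step 10 it is -45.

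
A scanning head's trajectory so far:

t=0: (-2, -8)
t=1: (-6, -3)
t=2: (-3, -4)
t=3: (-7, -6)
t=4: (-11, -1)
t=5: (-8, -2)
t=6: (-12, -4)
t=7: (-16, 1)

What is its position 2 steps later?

(-17, -2)

The moves between consecutive positions are (-4, +5), (+3, -1), (-4, -2), (-4, +5), (+3, -1), (-4, -2), (-4, +5); they repeat the 3-cycle [(-4, +5), (+3, -1), (-4, -2)].
step 8: apply (+3, -1) → (-13, 0)
step 9: apply (-4, -2) → (-17, -2)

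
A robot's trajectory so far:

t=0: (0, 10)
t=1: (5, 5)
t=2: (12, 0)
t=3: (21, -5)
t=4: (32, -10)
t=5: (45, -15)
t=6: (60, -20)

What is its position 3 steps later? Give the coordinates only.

(117, -35)

First differences are (+5, -5), (+7, -5), (+9, -5), (+11, -5), (+13, -5), (+15, -5); their common second difference is (+2, +0) (constant acceleration).
step 7: (60, -20) + (+17, -5) → (77, -25)
step 8: (77, -25) + (+19, -5) → (96, -30)
step 9: (96, -30) + (+21, -5) → (117, -35)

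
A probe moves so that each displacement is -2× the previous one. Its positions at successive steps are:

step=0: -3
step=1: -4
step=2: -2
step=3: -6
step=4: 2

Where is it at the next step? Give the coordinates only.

-14

Consecutive displacements -1, +2, -4, +8 scale by a factor of -2 each step.
step 5: 2 − 16 → -14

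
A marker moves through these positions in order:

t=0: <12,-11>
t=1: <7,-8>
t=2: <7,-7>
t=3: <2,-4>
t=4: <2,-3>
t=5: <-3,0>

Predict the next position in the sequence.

<-3,1>

Step-to-step displacements: <-5,+3>, <+0,+1>, <-5,+3>, <+0,+1>, <-5,+3> — a repeating cycle of length 2.
step 6: apply <+0,+1> → <-3,1>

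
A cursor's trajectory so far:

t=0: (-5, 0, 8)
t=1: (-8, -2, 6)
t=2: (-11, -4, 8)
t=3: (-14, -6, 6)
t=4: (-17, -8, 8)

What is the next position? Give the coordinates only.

The first coordinate changes by -3 each step, so at step 5 it is -5 + 5·(-3) = -20.
The second coordinate changes by -2 each step, so at step 5 it is 0 + 5·(-2) = -10.
The third coordinate repeats the cycle [8, 6] with period 2; step 5 mod 2 = 1, giving 6.

(-20, -10, 6)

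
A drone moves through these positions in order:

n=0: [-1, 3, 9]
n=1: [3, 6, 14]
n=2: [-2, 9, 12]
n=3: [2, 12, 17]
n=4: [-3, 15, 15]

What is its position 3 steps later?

Differencing gives [+4, +3, +5], [-5, +3, -2], [+4, +3, +5], [-5, +3, -2]. This is the pattern [+4, +3, +5], [-5, +3, -2] repeated.
step 5: apply [+4, +3, +5] → [1, 18, 20]
step 6: apply [-5, +3, -2] → [-4, 21, 18]
step 7: apply [+4, +3, +5] → [0, 24, 23]

[0, 24, 23]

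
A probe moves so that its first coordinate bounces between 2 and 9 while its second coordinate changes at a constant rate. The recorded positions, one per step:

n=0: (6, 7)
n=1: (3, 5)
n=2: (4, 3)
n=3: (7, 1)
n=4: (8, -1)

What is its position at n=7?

(5, -7)

The first coordinate reflects between 2 and 9, moving 3 per step.
  step 5: 8 → 5
  step 6: 5 → 2
  step 7: 2 → 5
The second coordinate changes by -2 each step: at step 7 it is -7.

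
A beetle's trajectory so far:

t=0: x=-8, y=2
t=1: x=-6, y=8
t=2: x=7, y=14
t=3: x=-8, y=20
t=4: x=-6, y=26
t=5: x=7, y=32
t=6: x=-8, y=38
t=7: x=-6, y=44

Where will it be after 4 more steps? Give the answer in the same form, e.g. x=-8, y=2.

X: cycles through -8, -6, 7 every 3 steps. Step 11 lands at position 2 of the cycle → 7.
Y: linear, +6 per step → 68 at step 11.

x=7, y=68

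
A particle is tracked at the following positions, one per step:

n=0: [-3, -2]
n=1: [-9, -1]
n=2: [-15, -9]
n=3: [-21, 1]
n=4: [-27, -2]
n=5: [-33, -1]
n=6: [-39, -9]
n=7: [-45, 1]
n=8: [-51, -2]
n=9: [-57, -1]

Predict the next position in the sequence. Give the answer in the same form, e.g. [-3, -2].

[-63, -9]

First: linear, -6 per step → -63 at step 10.
Second: cycles through -2, -1, -9, 1 every 4 steps. Step 10 lands at position 2 of the cycle → -9.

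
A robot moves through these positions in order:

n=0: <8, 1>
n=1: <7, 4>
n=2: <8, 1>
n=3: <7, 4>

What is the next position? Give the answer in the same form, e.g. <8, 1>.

Step-to-step displacements: <-1, +3>, <+1, -3>, <-1, +3>; each is -1× the previous.
step 4: <7, 4> + <+1, -3> → <8, 1>

<8, 1>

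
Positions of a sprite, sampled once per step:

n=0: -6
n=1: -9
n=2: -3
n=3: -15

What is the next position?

9

Step-to-step displacements: -3, +6, -12; each is -2× the previous.
step 4: -15 + 24 → 9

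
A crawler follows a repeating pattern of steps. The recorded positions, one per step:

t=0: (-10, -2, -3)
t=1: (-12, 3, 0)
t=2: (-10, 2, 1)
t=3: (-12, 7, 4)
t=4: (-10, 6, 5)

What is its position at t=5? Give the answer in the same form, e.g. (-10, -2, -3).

The moves between consecutive positions are (-2, +5, +3), (+2, -1, +1), (-2, +5, +3), (+2, -1, +1); they repeat the 2-cycle [(-2, +5, +3), (+2, -1, +1)].
step 5: apply (-2, +5, +3) → (-12, 11, 8)

(-12, 11, 8)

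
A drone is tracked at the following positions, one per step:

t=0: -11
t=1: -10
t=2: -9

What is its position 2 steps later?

The position changes by +1 every step.
step 3: -9 + 1 → -8
step 4: -8 + 1 → -7

-7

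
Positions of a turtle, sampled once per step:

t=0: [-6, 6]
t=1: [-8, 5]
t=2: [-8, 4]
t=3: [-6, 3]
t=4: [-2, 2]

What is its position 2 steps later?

[12, 0]

Successive displacements: [-2, -1], [+0, -1], [+2, -1], [+4, -1] — each changes by [+2, +0].
step 5: [-2, 2] + [+6, -1] → [4, 1]
step 6: [4, 1] + [+8, -1] → [12, 0]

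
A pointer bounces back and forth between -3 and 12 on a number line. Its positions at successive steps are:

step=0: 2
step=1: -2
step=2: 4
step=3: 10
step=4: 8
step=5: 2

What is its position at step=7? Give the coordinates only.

4

The value travels 6 per step and bounces off the walls at -3 and 12.
  step 6: 2 → -2
  step 7: -2 → 4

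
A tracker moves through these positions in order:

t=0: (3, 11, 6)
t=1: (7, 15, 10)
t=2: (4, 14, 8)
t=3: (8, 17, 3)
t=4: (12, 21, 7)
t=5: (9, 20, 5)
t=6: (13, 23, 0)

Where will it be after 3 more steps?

The moves between consecutive positions are (+4, +4, +4), (-3, -1, -2), (+4, +3, -5), (+4, +4, +4), (-3, -1, -2), (+4, +3, -5); they repeat the 3-cycle [(+4, +4, +4), (-3, -1, -2), (+4, +3, -5)].
step 7: apply (+4, +4, +4) → (17, 27, 4)
step 8: apply (-3, -1, -2) → (14, 26, 2)
step 9: apply (+4, +3, -5) → (18, 29, -3)

(18, 29, -3)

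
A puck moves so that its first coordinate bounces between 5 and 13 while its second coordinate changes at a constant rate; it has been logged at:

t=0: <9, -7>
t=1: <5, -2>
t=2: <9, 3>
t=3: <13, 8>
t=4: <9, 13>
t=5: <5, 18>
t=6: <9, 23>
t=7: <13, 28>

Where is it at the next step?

<9, 33>

The first coordinate travels 4 per step and bounces off the walls at 5 and 13.
  step 8: 13 → 9
The second coordinate changes by +5 each step: at step 8 it is 33.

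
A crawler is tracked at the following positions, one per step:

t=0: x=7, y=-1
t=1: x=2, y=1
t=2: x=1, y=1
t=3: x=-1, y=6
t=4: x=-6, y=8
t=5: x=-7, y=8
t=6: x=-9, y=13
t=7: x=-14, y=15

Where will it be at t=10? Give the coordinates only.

The moves between consecutive positions are (-5,+2), (-1,+0), (-2,+5), (-5,+2), (-1,+0), (-2,+5), (-5,+2); they repeat the 3-cycle [(-5,+2), (-1,+0), (-2,+5)].
step 8: apply (-1,+0) → x=-15, y=15
step 9: apply (-2,+5) → x=-17, y=20
step 10: apply (-5,+2) → x=-22, y=22

x=-22, y=22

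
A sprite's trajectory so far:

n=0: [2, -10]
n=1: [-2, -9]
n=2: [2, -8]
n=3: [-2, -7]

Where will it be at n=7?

The first coordinate repeats the cycle [2, -2] with period 2; step 7 mod 2 = 1, giving -2.
The second coordinate changes by +1 each step, so at step 7 it is -10 + 7·(1) = -3.

[-2, -3]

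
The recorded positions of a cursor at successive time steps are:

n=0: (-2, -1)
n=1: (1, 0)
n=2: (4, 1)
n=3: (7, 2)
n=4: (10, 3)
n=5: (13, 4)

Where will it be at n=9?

The position changes by (+3, +1) every step.
step 6: (13, 4) + (+3, +1) → (16, 5)
step 7: (16, 5) + (+3, +1) → (19, 6)
step 8: (19, 6) + (+3, +1) → (22, 7)
step 9: (22, 7) + (+3, +1) → (25, 8)

(25, 8)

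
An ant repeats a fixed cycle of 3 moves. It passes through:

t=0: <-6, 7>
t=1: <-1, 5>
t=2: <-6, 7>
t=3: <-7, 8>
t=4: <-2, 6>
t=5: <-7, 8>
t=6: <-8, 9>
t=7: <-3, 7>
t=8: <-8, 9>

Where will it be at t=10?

Differencing gives <+5, -2>, <-5, +2>, <-1, +1>, <+5, -2>, <-5, +2>, <-1, +1>, <+5, -2>, <-5, +2>. This is the pattern <+5, -2>, <-5, +2>, <-1, +1> repeated.
step 9: apply <-1, +1> → <-9, 10>
step 10: apply <+5, -2> → <-4, 8>

<-4, 8>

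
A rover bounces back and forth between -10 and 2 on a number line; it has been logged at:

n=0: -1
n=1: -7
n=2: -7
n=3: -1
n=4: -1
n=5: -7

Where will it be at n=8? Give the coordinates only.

-1

The value travels 6 per step and bounces off the walls at -10 and 2.
  step 6: -7 → -7
  step 7: -7 → -1
  step 8: -1 → -1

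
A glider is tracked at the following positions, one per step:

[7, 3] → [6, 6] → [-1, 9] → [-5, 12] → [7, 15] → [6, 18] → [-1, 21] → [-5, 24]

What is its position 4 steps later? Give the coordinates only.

First: cycles through 7, 6, -1, -5 every 4 steps. Step 11 lands at position 3 of the cycle → -5.
Second: linear, +3 per step → 36 at step 11.

[-5, 36]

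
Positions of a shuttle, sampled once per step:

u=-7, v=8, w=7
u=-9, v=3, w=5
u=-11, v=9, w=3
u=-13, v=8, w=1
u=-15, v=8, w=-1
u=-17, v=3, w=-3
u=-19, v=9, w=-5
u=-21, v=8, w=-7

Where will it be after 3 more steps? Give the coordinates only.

The u coordinate changes by -2 each step, so at step 10 it is -7 + 10·(-2) = -27.
The v coordinate repeats the cycle [8, 3, 9, 8] with period 4; step 10 mod 4 = 2, giving 9.
The w coordinate changes by -2 each step, so at step 10 it is 7 + 10·(-2) = -13.

u=-27, v=9, w=-13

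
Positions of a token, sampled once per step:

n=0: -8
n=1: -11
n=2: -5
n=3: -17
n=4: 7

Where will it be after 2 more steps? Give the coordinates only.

55

Consecutive displacements -3, +6, -12, +24 scale by a factor of -2 each step.
step 5: 7 − 48 → -41
step 6: -41 + 96 → 55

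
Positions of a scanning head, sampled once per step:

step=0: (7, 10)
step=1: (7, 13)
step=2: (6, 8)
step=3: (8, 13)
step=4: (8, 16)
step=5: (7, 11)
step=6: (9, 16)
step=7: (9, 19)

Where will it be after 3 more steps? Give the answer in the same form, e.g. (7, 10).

(10, 22)

The moves between consecutive positions are (+0, +3), (-1, -5), (+2, +5), (+0, +3), (-1, -5), (+2, +5), (+0, +3); they repeat the 3-cycle [(+0, +3), (-1, -5), (+2, +5)].
step 8: apply (-1, -5) → (8, 14)
step 9: apply (+2, +5) → (10, 19)
step 10: apply (+0, +3) → (10, 22)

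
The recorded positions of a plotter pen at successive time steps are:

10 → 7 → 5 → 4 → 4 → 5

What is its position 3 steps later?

First differences are -3, -2, -1, +0, +1; their common second difference is +1 (constant acceleration).
step 6: 5 + 2 → 7
step 7: 7 + 3 → 10
step 8: 10 + 4 → 14

14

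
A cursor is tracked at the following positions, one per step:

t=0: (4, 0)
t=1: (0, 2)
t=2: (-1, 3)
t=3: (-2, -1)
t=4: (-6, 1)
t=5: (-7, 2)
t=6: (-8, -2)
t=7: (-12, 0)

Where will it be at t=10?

The moves between consecutive positions are (-4, +2), (-1, +1), (-1, -4), (-4, +2), (-1, +1), (-1, -4), (-4, +2); they repeat the 3-cycle [(-4, +2), (-1, +1), (-1, -4)].
step 8: apply (-1, +1) → (-13, 1)
step 9: apply (-1, -4) → (-14, -3)
step 10: apply (-4, +2) → (-18, -1)

(-18, -1)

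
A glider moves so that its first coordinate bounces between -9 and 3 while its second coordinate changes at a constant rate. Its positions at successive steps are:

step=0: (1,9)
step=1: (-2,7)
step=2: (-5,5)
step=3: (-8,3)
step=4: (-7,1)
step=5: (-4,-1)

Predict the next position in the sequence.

The first coordinate travels 3 per step and bounces off the walls at -9 and 3.
  step 6: -4 → -1
The second coordinate changes by -2 each step: at step 6 it is -3.

(-1,-3)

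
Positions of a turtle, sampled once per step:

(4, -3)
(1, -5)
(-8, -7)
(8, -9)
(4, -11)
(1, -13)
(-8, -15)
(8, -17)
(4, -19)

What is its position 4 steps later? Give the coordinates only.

(4, -27)

The first coordinate repeats the cycle [4, 1, -8, 8] with period 4; step 12 mod 4 = 0, giving 4.
The second coordinate changes by -2 each step, so at step 12 it is -3 + 12·(-2) = -27.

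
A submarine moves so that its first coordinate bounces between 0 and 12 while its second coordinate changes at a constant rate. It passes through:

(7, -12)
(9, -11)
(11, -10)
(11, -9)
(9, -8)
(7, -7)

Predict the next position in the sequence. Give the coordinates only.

(5, -6)

The first coordinate travels 2 per step and bounces off the walls at 0 and 12.
  step 6: 7 → 5
The second coordinate changes by +1 each step: at step 6 it is -6.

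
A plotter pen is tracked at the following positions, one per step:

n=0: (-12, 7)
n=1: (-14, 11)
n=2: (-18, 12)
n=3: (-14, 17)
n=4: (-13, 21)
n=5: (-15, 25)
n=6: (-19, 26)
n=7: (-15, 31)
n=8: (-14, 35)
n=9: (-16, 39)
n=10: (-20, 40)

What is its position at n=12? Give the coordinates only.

The moves between consecutive positions are (-2, +4), (-4, +1), (+4, +5), (+1, +4), (-2, +4), (-4, +1), (+4, +5), (+1, +4), (-2, +4), (-4, +1); they repeat the 4-cycle [(-2, +4), (-4, +1), (+4, +5), (+1, +4)].
step 11: apply (+4, +5) → (-16, 45)
step 12: apply (+1, +4) → (-15, 49)

(-15, 49)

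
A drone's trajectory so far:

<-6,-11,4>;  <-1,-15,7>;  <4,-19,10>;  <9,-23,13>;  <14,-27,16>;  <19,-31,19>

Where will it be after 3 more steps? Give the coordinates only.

<34,-43,28>

Each step adds <+5,-4,+3> to the position.
step 6: <19,-31,19> + <+5,-4,+3> → <24,-35,22>
step 7: <24,-35,22> + <+5,-4,+3> → <29,-39,25>
step 8: <29,-39,25> + <+5,-4,+3> → <34,-43,28>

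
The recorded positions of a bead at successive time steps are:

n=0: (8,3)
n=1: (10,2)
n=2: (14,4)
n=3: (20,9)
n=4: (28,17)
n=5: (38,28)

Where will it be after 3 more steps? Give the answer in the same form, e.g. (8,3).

(80,79)

First differences are (+2,-1), (+4,+2), (+6,+5), (+8,+8), (+10,+11); their common second difference is (+2,+3) (constant acceleration).
step 6: (38,28) + (+12,+14) → (50,42)
step 7: (50,42) + (+14,+17) → (64,59)
step 8: (64,59) + (+16,+20) → (80,79)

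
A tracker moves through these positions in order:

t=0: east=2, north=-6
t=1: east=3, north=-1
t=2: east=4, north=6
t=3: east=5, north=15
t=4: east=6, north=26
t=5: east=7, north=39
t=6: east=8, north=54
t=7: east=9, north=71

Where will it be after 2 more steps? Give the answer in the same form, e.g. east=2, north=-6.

east=11, north=111

First differences are (+1, +5), (+1, +7), (+1, +9), (+1, +11), (+1, +13), (+1, +15), (+1, +17); their common second difference is (+0, +2) (constant acceleration).
step 8: east=9, north=71 + (+1, +19) → east=10, north=90
step 9: east=10, north=90 + (+1, +21) → east=11, north=111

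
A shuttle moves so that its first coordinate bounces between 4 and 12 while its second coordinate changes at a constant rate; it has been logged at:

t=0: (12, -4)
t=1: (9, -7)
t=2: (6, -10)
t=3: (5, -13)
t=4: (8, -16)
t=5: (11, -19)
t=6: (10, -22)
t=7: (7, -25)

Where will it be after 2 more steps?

The first coordinate reflects between 4 and 12, moving 3 per step.
  step 8: 7 → 4
  step 9: 4 → 7
The second coordinate changes by -3 each step: at step 9 it is -31.

(7, -31)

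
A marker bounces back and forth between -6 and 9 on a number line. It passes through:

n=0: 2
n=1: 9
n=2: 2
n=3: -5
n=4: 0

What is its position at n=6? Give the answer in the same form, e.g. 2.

4

The value travels 7 per step and bounces off the walls at -6 and 9.
  step 5: 0 → 7
  step 6: 7 → 4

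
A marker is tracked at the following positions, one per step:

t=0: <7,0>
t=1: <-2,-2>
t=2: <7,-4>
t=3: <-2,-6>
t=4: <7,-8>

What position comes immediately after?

The first coordinate repeats the cycle [7, -2] with period 2; step 5 mod 2 = 1, giving -2.
The second coordinate changes by -2 each step, so at step 5 it is 0 + 5·(-2) = -10.

<-2,-10>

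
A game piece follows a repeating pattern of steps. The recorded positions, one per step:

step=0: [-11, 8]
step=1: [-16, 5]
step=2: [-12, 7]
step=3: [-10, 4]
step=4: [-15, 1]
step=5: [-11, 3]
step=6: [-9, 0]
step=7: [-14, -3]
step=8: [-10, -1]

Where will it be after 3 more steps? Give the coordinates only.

Differencing gives [-5, -3], [+4, +2], [+2, -3], [-5, -3], [+4, +2], [+2, -3], [-5, -3], [+4, +2]. This is the pattern [-5, -3], [+4, +2], [+2, -3] repeated.
step 9: apply [+2, -3] → [-8, -4]
step 10: apply [-5, -3] → [-13, -7]
step 11: apply [+4, +2] → [-9, -5]

[-9, -5]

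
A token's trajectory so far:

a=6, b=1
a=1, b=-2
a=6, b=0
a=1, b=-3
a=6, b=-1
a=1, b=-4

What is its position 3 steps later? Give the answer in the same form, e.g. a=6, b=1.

The moves between consecutive positions are (-5,-3), (+5,+2), (-5,-3), (+5,+2), (-5,-3); they repeat the 2-cycle [(-5,-3), (+5,+2)].
step 6: apply (+5,+2) → a=6, b=-2
step 7: apply (-5,-3) → a=1, b=-5
step 8: apply (+5,+2) → a=6, b=-3

a=6, b=-3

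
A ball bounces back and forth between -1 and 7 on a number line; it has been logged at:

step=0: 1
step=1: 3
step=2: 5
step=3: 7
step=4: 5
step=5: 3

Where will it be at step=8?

The value travels 2 per step and bounces off the walls at -1 and 7.
  step 6: 3 → 1
  step 7: 1 → -1
  step 8: -1 → 1

1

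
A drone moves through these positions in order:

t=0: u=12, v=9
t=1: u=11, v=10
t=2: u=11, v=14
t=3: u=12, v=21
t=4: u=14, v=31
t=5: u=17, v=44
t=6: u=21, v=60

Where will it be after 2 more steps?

Successive displacements: (-1, +1), (+0, +4), (+1, +7), (+2, +10), (+3, +13), (+4, +16) — each changes by (+1, +3).
step 7: u=21, v=60 + (+5, +19) → u=26, v=79
step 8: u=26, v=79 + (+6, +22) → u=32, v=101

u=32, v=101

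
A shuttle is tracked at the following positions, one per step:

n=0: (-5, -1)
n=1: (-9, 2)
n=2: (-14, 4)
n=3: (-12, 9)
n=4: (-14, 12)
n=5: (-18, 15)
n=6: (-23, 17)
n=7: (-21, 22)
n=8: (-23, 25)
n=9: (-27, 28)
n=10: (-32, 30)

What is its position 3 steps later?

(-36, 41)

Step-to-step displacements: (-4, +3), (-5, +2), (+2, +5), (-2, +3), (-4, +3), (-5, +2), (+2, +5), (-2, +3), (-4, +3), (-5, +2) — a repeating cycle of length 4.
step 11: apply (+2, +5) → (-30, 35)
step 12: apply (-2, +3) → (-32, 38)
step 13: apply (-4, +3) → (-36, 41)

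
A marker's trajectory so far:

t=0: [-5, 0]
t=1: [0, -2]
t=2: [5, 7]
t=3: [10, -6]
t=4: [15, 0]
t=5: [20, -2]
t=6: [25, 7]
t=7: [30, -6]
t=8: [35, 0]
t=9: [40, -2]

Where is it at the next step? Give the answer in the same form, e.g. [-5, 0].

The first coordinate changes by +5 each step, so at step 10 it is -5 + 10·(5) = 45.
The second coordinate repeats the cycle [0, -2, 7, -6] with period 4; step 10 mod 4 = 2, giving 7.

[45, 7]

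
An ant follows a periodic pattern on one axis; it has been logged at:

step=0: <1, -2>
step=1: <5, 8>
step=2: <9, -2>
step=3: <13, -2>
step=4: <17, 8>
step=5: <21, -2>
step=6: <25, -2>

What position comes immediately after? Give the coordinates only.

The first coordinate changes by +4 each step, so at step 7 it is 1 + 7·(4) = 29.
The second coordinate repeats the cycle [-2, 8, -2] with period 3; step 7 mod 3 = 1, giving 8.

<29, 8>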